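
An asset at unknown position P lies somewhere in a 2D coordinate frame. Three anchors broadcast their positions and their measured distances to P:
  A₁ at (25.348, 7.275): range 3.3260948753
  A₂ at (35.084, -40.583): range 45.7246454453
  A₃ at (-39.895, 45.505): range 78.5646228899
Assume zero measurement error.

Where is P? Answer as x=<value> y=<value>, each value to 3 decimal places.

x=27.080 y=4.436

eq1: (x − 25.348)² + (y − 7.275)² = 3.3260948753²
eq2: (x − 35.084)² + (y + 40.583)² = 45.7246454453²
eq3: (x + 39.895)² + (y − 45.505)² = 78.5646228899²
eq1−eq3, eq1−eq2 (x²,y² cancel):
  -130.486·x + 76.460·y = -3194.467742
  19.472·x − 95.716·y = 102.739922
det = -130.486·-95.716 − 76.460·19.472 = 11000.768856
x = (-3194.467742·-95.716 − 76.460·102.739922) / 11000.768856 = 27.080487
y = (-130.486·102.739922 − -3194.467742·19.472) / 11000.768856 = 4.435740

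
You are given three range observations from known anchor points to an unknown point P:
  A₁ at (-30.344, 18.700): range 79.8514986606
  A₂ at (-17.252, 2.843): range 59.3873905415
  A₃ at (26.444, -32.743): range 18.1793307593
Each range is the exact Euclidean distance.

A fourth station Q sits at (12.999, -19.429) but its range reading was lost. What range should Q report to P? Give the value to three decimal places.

eq1: (x + 30.344)² + (y − 18.700)² = 79.8514986606²
eq2: (x + 17.252)² + (y − 2.843)² = 59.3873905415²
eq3: (x − 26.444)² + (y + 32.743)² = 18.1793307593²
eq3−eq1, eq3−eq2 (x²,y² cancel):
  -113.576·x + 102.886·y = -6546.714620
  -87.392·x + 71.172·y = -4662.049120
det = -113.576·71.172 − 102.886·-87.392 = 907.982240
x = (-6546.714620·71.172 − 102.886·-4662.049120) / 907.982240 = 15.106918
y = (-113.576·-4662.049120 − -6546.714620·-87.392) / 907.982240 = -46.954215
|P − Q| = √((15.106918 − 12.999)² + (-46.954215 − -19.429)²) = 27.605810

27.606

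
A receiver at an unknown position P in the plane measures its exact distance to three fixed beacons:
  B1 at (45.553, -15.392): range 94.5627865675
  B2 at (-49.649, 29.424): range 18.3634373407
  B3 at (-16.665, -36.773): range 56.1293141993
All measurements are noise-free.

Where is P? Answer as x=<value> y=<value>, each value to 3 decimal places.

x=-45.063 y=11.642

eq1: (x − 45.553)² + (y + 15.392)² = 94.5627865675²
eq2: (x + 49.649)² + (y − 29.424)² = 18.3634373407²
eq3: (x + 16.665)² + (y + 36.773)² = 56.1293141993²
eq3−eq2, eq3−eq1 (x²,y² cancel):
  -65.968·x + 132.394·y = 4514.103305
  124.436·x + 42.762·y = -5109.606972
det = -65.968·42.762 − 132.394·124.436 = -19295.503400
x = (4514.103305·42.762 − 132.394·-5109.606972) / -19295.503400 = -45.063006
y = (-65.968·-5109.606972 − 4514.103305·124.436) / -19295.503400 = 11.642423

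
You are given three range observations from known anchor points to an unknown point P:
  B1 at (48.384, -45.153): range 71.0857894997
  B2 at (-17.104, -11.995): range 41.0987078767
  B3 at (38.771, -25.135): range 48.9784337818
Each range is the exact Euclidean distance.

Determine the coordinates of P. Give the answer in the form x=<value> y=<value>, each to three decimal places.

x=12.686 y=16.319

eq1: (x − 48.384)² + (y + 45.153)² = 71.0857894997²
eq2: (x + 17.104)² + (y + 11.995)² = 41.0987078767²
eq3: (x − 38.771)² + (y + 25.135)² = 48.9784337818²
eq1−eq3, eq1−eq2 (x²,y² cancel):
  -19.226·x + 40.036·y = 409.456294
  -130.976·x + 66.316·y = -579.292344
det = -19.226·66.316 − 40.036·-130.976 = 3968.763720
x = (409.456294·66.316 − 40.036·-579.292344) / 3968.763720 = 12.685576
y = (-19.226·-579.292344 − 409.456294·-130.976) / 3968.763720 = 16.319042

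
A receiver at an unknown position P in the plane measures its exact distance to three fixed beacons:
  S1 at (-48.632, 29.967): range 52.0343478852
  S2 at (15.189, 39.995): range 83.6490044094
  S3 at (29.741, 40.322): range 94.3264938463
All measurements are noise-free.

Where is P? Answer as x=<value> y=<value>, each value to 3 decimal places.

eq1: (x + 48.632)² + (y − 29.967)² = 52.0343478852²
eq2: (x − 15.189)² + (y − 39.995)² = 83.6490044094²
eq3: (x − 29.741)² + (y − 40.322)² = 94.3264938463²
eq3−eq1, eq3−eq2 (x²,y² cancel):
  -156.746·x − 20.710·y = 6942.615830
  -29.104·x − 0.654·y = 1220.246484
det = -156.746·-0.654 − -20.710·-29.104 = -500.231956
x = (6942.615830·-0.654 − -20.710·1220.246484) / -500.231956 = -41.442442
y = (-156.746·1220.246484 − 6942.615830·-29.104) / -500.231956 = -21.568266

x=-41.442 y=-21.568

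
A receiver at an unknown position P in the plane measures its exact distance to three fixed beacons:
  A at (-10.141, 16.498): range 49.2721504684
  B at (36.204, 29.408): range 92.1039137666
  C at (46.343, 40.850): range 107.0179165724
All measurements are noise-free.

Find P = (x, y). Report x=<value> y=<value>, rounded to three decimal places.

x=-39.471 y=-23.094

eq1: (x + 10.141)² + (y − 16.498)² = 49.2721504684²
eq2: (x − 36.204)² + (y − 29.408)² = 92.1039137666²
eq3: (x − 46.343)² + (y − 40.850)² = 107.0179165724²
eq1−eq2, eq1−eq3 (x²,y² cancel):
  92.690·x + 25.820·y = -4254.849924
  112.968·x + 48.704·y = -5583.717392
det = 92.690·48.704 − 25.820·112.968 = 1597.540000
x = (-4254.849924·48.704 − 25.820·-5583.717392) / 1597.540000 = -39.471079
y = (92.690·-5583.717392 − -4254.849924·112.968) / 1597.540000 = -23.093556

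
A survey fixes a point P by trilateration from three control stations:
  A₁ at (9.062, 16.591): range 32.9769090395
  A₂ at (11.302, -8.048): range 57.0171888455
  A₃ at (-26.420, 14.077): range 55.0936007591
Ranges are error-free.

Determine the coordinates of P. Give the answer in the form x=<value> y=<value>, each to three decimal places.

x=16.402 y=48.741

eq1: (x − 9.062)² + (y − 16.591)² = 32.9769090395²
eq2: (x − 11.302)² + (y + 8.048)² = 57.0171888455²
eq3: (x + 26.420)² + (y − 14.077)² = 55.0936007591²
eq2−eq3, eq2−eq1 (x²,y² cancel):
  -75.444·x + 44.250·y = 919.327800
  -4.480·x + 49.278·y = 2328.358911
det = -75.444·49.278 − 44.250·-4.480 = -3519.489432
x = (919.327800·49.278 − 44.250·2328.358911) / -3519.489432 = 16.402165
y = (-75.444·2328.358911 − 919.327800·-4.480) / -3519.489432 = 48.740627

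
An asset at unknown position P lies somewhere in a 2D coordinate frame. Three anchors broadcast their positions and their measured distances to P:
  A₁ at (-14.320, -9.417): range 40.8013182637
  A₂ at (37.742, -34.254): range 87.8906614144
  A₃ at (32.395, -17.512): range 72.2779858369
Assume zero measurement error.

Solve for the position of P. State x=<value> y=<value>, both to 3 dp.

x=-21.395 y=30.766

eq1: (x + 14.320)² + (y + 9.417)² = 40.8013182637²
eq2: (x − 37.742)² + (y + 34.254)² = 87.8906614144²
eq3: (x − 32.395)² + (y + 17.512)² = 72.2779858369²
eq1−eq3, eq1−eq2 (x²,y² cancel):
  93.430·x − 16.190·y = -2496.995785
  104.124·x − 49.674·y = -3755.968001
det = 93.430·-49.674 − -16.190·104.124 = -2955.274260
x = (-2496.995785·-49.674 − -16.190·-3755.968001) / -2955.274260 = -21.394511
y = (93.430·-3755.968001 − -2496.995785·104.124) / -2955.274260 = 30.766316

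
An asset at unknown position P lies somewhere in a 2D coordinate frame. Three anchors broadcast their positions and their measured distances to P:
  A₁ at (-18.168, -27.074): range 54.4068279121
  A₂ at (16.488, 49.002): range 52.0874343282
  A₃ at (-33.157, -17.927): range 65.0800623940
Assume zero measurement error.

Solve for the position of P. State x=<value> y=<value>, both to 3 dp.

eq1: (x + 18.168)² + (y + 27.074)² = 54.4068279121²
eq2: (x − 16.488)² + (y − 49.002)² = 52.0874343282²
eq3: (x + 33.157)² + (y + 17.927)² = 65.0800623940²
eq3−eq1, eq3−eq2 (x²,y² cancel):
  29.978·x − 18.294·y = 917.625320
  99.290·x + 133.858·y = 2774.599876
det = 29.978·133.858 − -18.294·99.290 = 5829.206384
x = (917.625320·133.858 − -18.294·2774.599876) / 5829.206384 = 29.779357
y = (29.978·2774.599876 − 917.625320·99.290) / 5829.206384 = -1.361088

x=29.779 y=-1.361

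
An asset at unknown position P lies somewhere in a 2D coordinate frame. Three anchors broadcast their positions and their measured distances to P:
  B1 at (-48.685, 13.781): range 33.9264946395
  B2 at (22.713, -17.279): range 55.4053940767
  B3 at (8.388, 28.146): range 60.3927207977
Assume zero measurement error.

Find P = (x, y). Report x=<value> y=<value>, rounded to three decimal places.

eq1: (x + 48.685)² + (y − 13.781)² = 33.9264946395²
eq2: (x − 22.713)² + (y + 17.279)² = 55.4053940767²
eq3: (x − 8.388)² + (y − 28.146)² = 60.3927207977²
eq3−eq1, eq3−eq2 (x²,y² cancel):
  -114.146·x − 28.730·y = 4193.863013
  28.650·x − 90.850·y = 529.411383
det = -114.146·-90.850 − -28.730·28.650 = 11193.278600
x = (4193.863013·-90.850 − -28.730·529.411383) / 11193.278600 = -32.680547
y = (-114.146·529.411383 − 4193.863013·28.650) / 11193.278600 = -16.133286

x=-32.681 y=-16.133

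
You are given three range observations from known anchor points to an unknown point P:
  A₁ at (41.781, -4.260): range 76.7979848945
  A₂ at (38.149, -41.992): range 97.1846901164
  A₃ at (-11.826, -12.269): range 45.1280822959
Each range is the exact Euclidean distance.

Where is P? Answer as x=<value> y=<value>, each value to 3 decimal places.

eq1: (x − 41.781)² + (y + 4.260)² = 76.7979848945²
eq2: (x − 38.149)² + (y + 41.992)² = 97.1846901164²
eq3: (x + 11.826)² + (y + 12.269)² = 45.1280822959²
eq1−eq2, eq1−eq3 (x²,y² cancel):
  -7.264·x − 75.464·y = -2092.058805
  -107.214·x − 16.018·y = 2387.969748
det = -7.264·-16.018 − -75.464·-107.214 = -7974.442544
x = (-2092.058805·-16.018 − -75.464·2387.969748) / -7974.442544 = -26.800161
y = (-7.264·2387.969748 − -2092.058805·-107.214) / -7974.442544 = 30.302332

x=-26.800 y=30.302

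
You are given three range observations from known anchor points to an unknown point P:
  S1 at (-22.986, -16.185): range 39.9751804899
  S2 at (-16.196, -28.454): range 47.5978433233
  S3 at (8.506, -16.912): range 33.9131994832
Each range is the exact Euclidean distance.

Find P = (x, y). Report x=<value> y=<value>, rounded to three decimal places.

eq1: (x + 22.986)² + (y + 16.185)² = 39.9751804899²
eq2: (x + 16.196)² + (y + 28.454)² = 47.5978433233²
eq3: (x − 8.506)² + (y + 16.912)² = 33.9131994832²
eq2−eq3, eq2−eq1 (x²,y² cancel):
  49.404·x + 23.084·y = 401.876838
  -13.580·x + 24.538·y = 385.909523
det = 49.404·24.538 − 23.084·-13.580 = 1525.756072
x = (401.876838·24.538 − 23.084·385.909523) / 1525.756072 = 0.624555
y = (49.404·385.909523 − 401.876838·-13.580) / 1525.756072 = 16.072662

x=0.625 y=16.073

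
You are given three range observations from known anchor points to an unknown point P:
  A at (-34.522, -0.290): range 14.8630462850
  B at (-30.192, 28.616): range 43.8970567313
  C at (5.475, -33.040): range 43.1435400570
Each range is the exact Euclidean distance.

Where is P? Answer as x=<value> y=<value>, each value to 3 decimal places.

x=-33.777 y=-15.134

eq1: (x + 34.522)² + (y + 0.290)² = 14.8630462850²
eq2: (x + 30.192)² + (y − 28.616)² = 43.8970567313²
eq3: (x − 5.475)² + (y + 33.040)² = 43.1435400570²
eq1−eq2, eq1−eq3 (x²,y² cancel):
  8.660·x + 57.812·y = -1167.461709
  79.994·x − 65.500·y = -1710.690263
det = 8.660·-65.500 − 57.812·79.994 = -5191.843128
x = (-1167.461709·-65.500 − 57.812·-1710.690263) / -5191.843128 = -33.777440
y = (8.660·-1710.690263 − -1167.461709·79.994) / -5191.843128 = -15.134385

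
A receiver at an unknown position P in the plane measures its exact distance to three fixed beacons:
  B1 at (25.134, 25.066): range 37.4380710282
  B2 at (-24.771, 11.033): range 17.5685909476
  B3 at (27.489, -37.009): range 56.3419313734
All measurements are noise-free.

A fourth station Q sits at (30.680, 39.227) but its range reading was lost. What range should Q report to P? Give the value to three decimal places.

eq1: (x − 25.134)² + (y − 25.066)² = 37.4380710282²
eq2: (x + 24.771)² + (y − 11.033)² = 17.5685909476²
eq3: (x − 27.489)² + (y + 37.009)² = 56.3419313734²
eq1−eq2, eq1−eq3 (x²,y² cancel):
  -99.810·x − 28.066·y = 568.260992
  4.710·x − 124.150·y = -907.515179
det = -99.810·-124.150 − -28.066·4.710 = 12523.602360
x = (568.260992·-124.150 − -28.066·-907.515179) / 12523.602360 = -7.667117
y = (-99.810·-907.515179 − 568.260992·4.710) / 12523.602360 = 7.018953
|P − Q| = √((-7.667117 − 30.680)² + (7.018953 − 39.227)²) = 50.078535

50.079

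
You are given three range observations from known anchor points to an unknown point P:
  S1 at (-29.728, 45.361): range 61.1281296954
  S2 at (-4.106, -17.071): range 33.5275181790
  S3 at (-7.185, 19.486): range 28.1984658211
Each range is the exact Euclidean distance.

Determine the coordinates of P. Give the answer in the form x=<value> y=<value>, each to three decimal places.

x=18.449 y=7.736

eq1: (x + 29.728)² + (y − 45.361)² = 61.1281296954²
eq2: (x + 4.106)² + (y + 17.071)² = 33.5275181790²
eq3: (x + 7.185)² + (y − 19.486)² = 28.1984658211²
eq3−eq1, eq3−eq2 (x²,y² cancel):
  -45.086·x + 51.750·y = -431.448881
  6.158·x − 73.114·y = -451.991145
det = -45.086·-73.114 − 51.750·6.158 = 2977.741304
x = (-431.448881·-73.114 − 51.750·-451.991145) / 2977.741304 = 18.448713
y = (-45.086·-451.991145 − -431.448881·6.158) / 2977.741304 = 7.735842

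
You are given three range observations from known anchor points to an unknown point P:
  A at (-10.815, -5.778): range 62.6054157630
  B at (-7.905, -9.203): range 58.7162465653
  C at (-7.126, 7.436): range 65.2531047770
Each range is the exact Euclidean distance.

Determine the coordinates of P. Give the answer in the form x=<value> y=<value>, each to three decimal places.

x=47.780 y=-27.824

eq1: (x + 10.815)² + (y + 5.778)² = 62.6054157630²
eq2: (x + 7.905)² + (y + 9.203)² = 58.7162465653²
eq3: (x + 7.126)² + (y − 7.436)² = 65.2531047770²
eq2−eq3, eq2−eq1 (x²,y² cancel):
  1.558·x + 33.278·y = -851.480334
  -5.820·x + 6.850·y = -468.675197
det = 1.558·6.850 − 33.278·-5.820 = 204.350260
x = (-851.480334·6.850 − 33.278·-468.675197) / 204.350260 = 47.780379
y = (1.558·-468.675197 − -851.480334·-5.820) / 204.350260 = -27.823853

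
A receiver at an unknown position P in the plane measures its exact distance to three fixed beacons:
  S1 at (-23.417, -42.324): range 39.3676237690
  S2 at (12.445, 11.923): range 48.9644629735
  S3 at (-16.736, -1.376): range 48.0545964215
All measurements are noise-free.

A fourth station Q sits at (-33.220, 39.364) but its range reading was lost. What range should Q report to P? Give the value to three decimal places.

eq1: (x + 23.417)² + (y + 42.324)² = 39.3676237690²
eq2: (x − 12.445)² + (y − 11.923)² = 48.9644629735²
eq3: (x + 16.736)² + (y + 1.376)² = 48.0545964215²
eq2−eq1, eq2−eq3 (x²,y² cancel):
  -71.724·x − 108.494·y = 2890.349744
  -58.362·x − 26.598·y = 73.225515
det = -71.724·-26.598 − -108.494·-58.362 = -4424.211876
x = (2890.349744·-26.598 − -108.494·73.225515) / -4424.211876 = 15.580853
y = (-71.724·73.225515 − 2890.349744·-58.362) / -4424.211876 = -36.940944
|P − Q| = √((15.580853 − -33.220)² + (-36.940944 − 39.364)²) = 90.575757

90.576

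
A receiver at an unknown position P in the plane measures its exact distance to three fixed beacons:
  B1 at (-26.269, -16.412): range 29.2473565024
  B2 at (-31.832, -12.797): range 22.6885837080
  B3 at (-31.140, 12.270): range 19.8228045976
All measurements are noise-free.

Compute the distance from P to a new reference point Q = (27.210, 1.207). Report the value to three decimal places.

eq1: (x + 26.269)² + (y + 16.412)² = 29.2473565024²
eq2: (x + 31.832)² + (y + 12.797)² = 22.6885837080²
eq3: (x + 31.140)² + (y − 12.270)² = 19.8228045976²
eq3−eq2, eq3−eq1 (x²,y² cancel):
  -1.384·x − 50.134·y = -65.041316
  9.742·x − 57.364·y = -623.302675
det = -1.384·-57.364 − -50.134·9.742 = 567.797204
x = (-65.041316·-57.364 − -50.134·-623.302675) / 567.797204 = -48.463828
y = (-1.384·-623.302675 − -65.041316·9.742) / 567.797204 = 2.635243
|P − Q| = √((-48.463828 − 27.210)² + (2.635243 − 1.207)²) = 75.687305

75.687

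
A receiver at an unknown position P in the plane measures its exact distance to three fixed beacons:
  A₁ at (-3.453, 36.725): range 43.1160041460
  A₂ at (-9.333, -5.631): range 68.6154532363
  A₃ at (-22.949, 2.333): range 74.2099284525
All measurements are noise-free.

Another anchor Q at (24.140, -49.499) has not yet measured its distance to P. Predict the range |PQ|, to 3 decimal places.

eq1: (x + 3.453)² + (y − 36.725)² = 43.1160041460²
eq2: (x + 9.333)² + (y + 5.631)² = 68.6154532363²
eq3: (x + 22.949)² + (y − 2.333)² = 74.2099284525²
eq1−eq2, eq1−eq3 (x²,y² cancel):
  -11.760·x − 84.712·y = -4090.926393
  -38.992·x − 68.784·y = -4476.673011
det = -11.760·-68.784 − -84.712·-38.992 = -2494.190464
x = (-4090.926393·-68.784 − -84.712·-4476.673011) / -2494.190464 = 39.226212
y = (-11.760·-4476.673011 − -4090.926393·-38.992) / -2494.190464 = 42.846659
|P − Q| = √((39.226212 − 24.140)² + (42.846659 − -49.499)²) = 93.569837

93.570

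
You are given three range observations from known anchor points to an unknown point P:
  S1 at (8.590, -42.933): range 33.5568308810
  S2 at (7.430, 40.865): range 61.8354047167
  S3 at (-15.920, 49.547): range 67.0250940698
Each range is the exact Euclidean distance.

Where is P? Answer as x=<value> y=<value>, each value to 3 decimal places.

x=-13.212 y=-17.423

eq1: (x − 8.590)² + (y + 42.933)² = 33.5568308810²
eq2: (x − 7.430)² + (y − 40.865)² = 61.8354047167²
eq3: (x + 15.920)² + (y − 49.547)² = 67.0250940698²
eq1−eq2, eq1−eq3 (x²,y² cancel):
  -2.320·x + 167.596·y = -2889.433842
  -49.020·x + 184.960·y = -2574.981316
det = -2.320·184.960 − 167.596·-49.020 = 7786.448720
x = (-2889.433842·184.960 − 167.596·-2574.981316) / 7786.448720 = -13.211814
y = (-2.320·-2574.981316 − -2889.433842·-49.020) / 7786.448720 = -17.423359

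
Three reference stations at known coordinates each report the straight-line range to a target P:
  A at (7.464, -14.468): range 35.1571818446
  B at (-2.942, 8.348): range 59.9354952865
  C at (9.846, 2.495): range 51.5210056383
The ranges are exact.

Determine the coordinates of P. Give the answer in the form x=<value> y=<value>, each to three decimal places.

eq1: (x − 7.464)² + (y + 14.468)² = 35.1571818446²
eq2: (x + 2.942)² + (y − 8.348)² = 59.9354952865²
eq3: (x − 9.846)² + (y − 2.495)² = 51.5210056383²
eq3−eq1, eq3−eq2 (x²,y² cancel):
  -4.764·x − 33.926·y = 1580.252166
  -25.576·x + 11.706·y = -962.673846
det = -4.764·11.706 − -33.926·-25.576 = -923.458760
x = (1580.252166·11.706 − -33.926·-962.673846) / -923.458760 = 15.335001
y = (-4.764·-962.673846 − 1580.252166·-25.576) / -923.458760 = -48.732775

x=15.335 y=-48.733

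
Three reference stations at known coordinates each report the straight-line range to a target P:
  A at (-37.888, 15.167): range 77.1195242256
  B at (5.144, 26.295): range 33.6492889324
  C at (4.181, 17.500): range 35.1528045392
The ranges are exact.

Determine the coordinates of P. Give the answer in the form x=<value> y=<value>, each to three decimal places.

x=38.718 y=24.049

eq1: (x + 37.888)² + (y − 15.167)² = 77.1195242256²
eq2: (x − 5.144)² + (y − 26.295)² = 33.6492889324²
eq3: (x − 4.181)² + (y − 17.500)² = 35.1528045392²
eq2−eq1, eq2−eq3 (x²,y² cancel):
  -86.064·x − 22.256·y = -3867.495699
  -1.926·x − 17.590·y = -497.602021
det = -86.064·-17.590 − -22.256·-1.926 = 1471.000704
x = (-3867.495699·-17.590 − -22.256·-497.602021) / 1471.000704 = 38.718281
y = (-86.064·-497.602021 − -3867.495699·-1.926) / 1471.000704 = 24.049495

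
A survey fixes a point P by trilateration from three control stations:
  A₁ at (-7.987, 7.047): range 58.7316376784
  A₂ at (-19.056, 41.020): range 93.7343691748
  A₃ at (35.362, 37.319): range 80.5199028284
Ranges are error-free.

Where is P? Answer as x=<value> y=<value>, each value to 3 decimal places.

eq1: (x + 7.987)² + (y − 7.047)² = 58.7316376784²
eq2: (x + 19.056)² + (y − 41.020)² = 93.7343691748²
eq3: (x − 35.362)² + (y − 37.319)² = 80.5199028284²
eq2−eq1, eq2−eq3 (x²,y² cancel):
  22.138·x − 67.946·y = 3404.407542
  108.836·x − 7.402·y = 2900.084482
det = 22.138·-7.402 − -67.946·108.836 = 7231.105380
x = (3404.407542·-7.402 − -67.946·2900.084482) / 7231.105380 = 23.765345
y = (22.138·2900.084482 − 3404.407542·108.836) / 7231.105380 = -42.361439

x=23.765 y=-42.361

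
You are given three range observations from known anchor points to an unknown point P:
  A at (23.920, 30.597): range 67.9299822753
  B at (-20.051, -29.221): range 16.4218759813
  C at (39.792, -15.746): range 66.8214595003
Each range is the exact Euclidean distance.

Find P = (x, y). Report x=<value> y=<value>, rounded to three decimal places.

x=-27.015 y=-14.349

eq1: (x − 23.920)² + (y − 30.597)² = 67.9299822753²
eq2: (x + 20.051)² + (y + 29.221)² = 16.4218759813²
eq3: (x − 39.792)² + (y + 15.746)² = 66.8214595003²
eq3−eq2, eq3−eq1 (x²,y² cancel):
  -119.686·x − 26.950·y = 3619.999101
  -31.744·x + 92.686·y = -472.372013
det = -119.686·92.686 − -26.950·-31.744 = -11948.717396
x = (3619.999101·92.686 − -26.950·-472.372013) / -11948.717396 = -27.014850
y = (-119.686·-472.372013 − 3619.999101·-31.744) / -11948.717396 = -14.348784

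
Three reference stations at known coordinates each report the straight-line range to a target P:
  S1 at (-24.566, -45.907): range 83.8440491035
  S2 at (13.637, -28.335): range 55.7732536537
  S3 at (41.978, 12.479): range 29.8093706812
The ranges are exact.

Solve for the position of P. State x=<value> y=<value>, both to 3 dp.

eq1: (x + 24.566)² + (y + 45.907)² = 83.8440491035²
eq2: (x − 13.637)² + (y + 28.335)² = 55.7732536537²
eq3: (x − 41.978)² + (y − 12.479)² = 29.8093706812²
eq2−eq3, eq2−eq1 (x²,y² cancel):
  56.682·x + 81.628·y = 3151.095174
  -76.406·x − 35.144·y = -2197.067736
det = 56.682·-35.144 − 81.628·-76.406 = 4244.836760
x = (3151.095174·-35.144 − 81.628·-2197.067736) / 4244.836760 = 16.160847
y = (56.682·-2197.067736 − 3151.095174·-76.406) / 4244.836760 = 27.381120

x=16.161 y=27.381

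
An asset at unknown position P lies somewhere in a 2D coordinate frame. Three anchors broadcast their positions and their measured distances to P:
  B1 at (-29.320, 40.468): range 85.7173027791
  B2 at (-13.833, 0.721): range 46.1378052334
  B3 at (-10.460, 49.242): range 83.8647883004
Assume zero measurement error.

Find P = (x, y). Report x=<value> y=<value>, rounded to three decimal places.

eq1: (x + 29.320)² + (y − 40.468)² = 85.7173027791²
eq2: (x + 13.833)² + (y − 0.721)² = 46.1378052334²
eq3: (x + 10.460)² + (y − 49.242)² = 83.8647883004²
eq2−eq1, eq2−eq3 (x²,y² cancel):
  -30.974·x + 79.494·y = -2913.309230
  6.746·x + 97.042·y = -2562.291211
det = -30.974·97.042 − 79.494·6.746 = -3542.045432
x = (-2913.309230·97.042 − 79.494·-2562.291211) / -3542.045432 = 22.311000
y = (-30.974·-2562.291211 − -2913.309230·6.746) / -3542.045432 = -27.954919

x=22.311 y=-27.955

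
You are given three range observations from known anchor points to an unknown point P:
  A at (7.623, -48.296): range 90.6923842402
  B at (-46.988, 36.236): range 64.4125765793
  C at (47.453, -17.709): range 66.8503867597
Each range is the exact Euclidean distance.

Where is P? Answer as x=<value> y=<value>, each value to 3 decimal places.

eq1: (x − 7.623)² + (y + 48.296)² = 90.6923842402²
eq2: (x + 46.988)² + (y − 36.236)² = 64.4125765793²
eq3: (x − 47.453)² + (y + 17.709)² = 66.8503867597²
eq3−eq2, eq3−eq1 (x²,y² cancel):
  -188.882·x + 107.890·y = 1275.518138
  -79.660·x − 61.174·y = -3930.916494
det = -188.882·-61.174 − 107.890·-79.660 = 20149.184868
x = (1275.518138·-61.174 − 107.890·-3930.916494) / 20149.184868 = 17.175783
y = (-188.882·-3930.916494 − 1275.518138·-79.660) / 20149.184868 = 41.891876

x=17.176 y=41.892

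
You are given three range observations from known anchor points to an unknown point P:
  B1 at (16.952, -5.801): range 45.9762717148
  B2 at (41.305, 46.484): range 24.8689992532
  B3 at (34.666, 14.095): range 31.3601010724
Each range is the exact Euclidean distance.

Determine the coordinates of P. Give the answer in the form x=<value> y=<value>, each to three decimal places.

eq1: (x − 16.952)² + (y + 5.801)² = 45.9762717148²
eq2: (x − 41.305)² + (y − 46.484)² = 24.8689992532²
eq3: (x − 34.666)² + (y − 14.095)² = 31.3601010724²
eq2−eq3, eq2−eq1 (x²,y² cancel):
  -13.278·x − 64.778·y = -2831.453515
  -48.706·x − 104.570·y = -5041.193813
det = -13.278·-104.570 − -64.778·-48.706 = -1766.596808
x = (-2831.453515·-104.570 − -64.778·-5041.193813) / -1766.596808 = 17.249753
y = (-13.278·-5041.193813 − -2831.453515·-48.706) / -1766.596808 = 40.174308

x=17.250 y=40.174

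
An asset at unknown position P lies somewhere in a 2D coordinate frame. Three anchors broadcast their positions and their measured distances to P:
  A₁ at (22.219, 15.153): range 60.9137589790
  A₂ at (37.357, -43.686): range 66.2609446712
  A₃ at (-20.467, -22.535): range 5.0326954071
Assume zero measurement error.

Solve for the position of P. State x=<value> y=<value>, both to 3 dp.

eq1: (x − 22.219)² + (y − 15.153)² = 60.9137589790²
eq2: (x − 37.357)² + (y + 43.686)² = 66.2609446712²
eq3: (x + 20.467)² + (y + 22.535)² = 5.0326954071²
eq3−eq1, eq3−eq2 (x²,y² cancel):
  85.372·x + 75.376·y = -3888.584954
  115.648·x − 42.302·y = -1987.897035
det = 85.372·-42.302 − 75.376·115.648 = -12328.489992
x = (-3888.584954·-42.302 − 75.376·-1987.897035) / -12328.489992 = -25.496606
y = (85.372·-1987.897035 − -3888.584954·115.648) / -12328.489992 = -22.711324

x=-25.497 y=-22.711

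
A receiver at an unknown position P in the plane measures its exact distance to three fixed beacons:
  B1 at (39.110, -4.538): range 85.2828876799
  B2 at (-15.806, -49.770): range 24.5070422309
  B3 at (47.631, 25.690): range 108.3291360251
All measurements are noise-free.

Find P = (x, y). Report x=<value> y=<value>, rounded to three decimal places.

eq1: (x − 39.110)² + (y + 4.538)² = 85.2828876799²
eq2: (x + 15.806)² + (y + 49.770)² = 24.5070422309²
eq3: (x − 47.631)² + (y − 25.690)² = 108.3291360251²
eq2−eq3, eq2−eq1 (x²,y² cancel):
  126.874·x + 150.920·y = -10932.800868
  109.832·x + 90.464·y = -7849.272804
det = 126.874·90.464 − 150.920·109.832 = -5098.315904
x = (-10932.800868·90.464 − 150.920·-7849.272804) / -5098.315904 = -38.363130
y = (126.874·-7849.272804 − -10932.800868·109.832) / -5098.315904 = -40.190281

x=-38.363 y=-40.190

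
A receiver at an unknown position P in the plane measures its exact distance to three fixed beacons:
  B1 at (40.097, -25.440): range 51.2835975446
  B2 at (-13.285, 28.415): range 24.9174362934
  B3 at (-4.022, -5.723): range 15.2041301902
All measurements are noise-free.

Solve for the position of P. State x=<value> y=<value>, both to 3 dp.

eq1: (x − 40.097)² + (y + 25.440)² = 51.2835975446²
eq2: (x + 13.285)² + (y − 28.415)² = 24.9174362934²
eq3: (x + 4.022)² + (y + 5.723)² = 15.2041301902²
eq3−eq1, eq3−eq2 (x²,y² cancel):
  88.238·x − 39.434·y = -192.808006
  -18.526·x + 68.276·y = 545.261180
det = 88.238·68.276 − -39.434·-18.526 = 5293.983404
x = (-192.808006·68.276 − -39.434·545.261180) / 5293.983404 = 1.574933
y = (88.238·545.261180 − -192.808006·-18.526) / 5293.983404 = 8.413475

x=1.575 y=8.413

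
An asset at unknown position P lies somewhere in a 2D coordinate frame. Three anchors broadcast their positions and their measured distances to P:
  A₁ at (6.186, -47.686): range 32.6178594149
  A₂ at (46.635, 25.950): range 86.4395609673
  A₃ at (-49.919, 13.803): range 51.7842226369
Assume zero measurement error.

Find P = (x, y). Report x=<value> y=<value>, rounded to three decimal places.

x=-20.337 y=-28.700

eq1: (x − 6.186)² + (y + 47.686)² = 32.6178594149²
eq2: (x − 46.635)² + (y − 25.950)² = 86.4395609673²
eq3: (x + 49.919)² + (y − 13.803)² = 51.7842226369²
eq1−eq3, eq1−eq2 (x²,y² cancel):
  -112.210·x + 122.978·y = -1247.472783
  80.898·x + 147.272·y = -5871.868414
det = -112.210·147.272 − 122.978·80.898 = -26474.065364
x = (-1247.472783·147.272 − 122.978·-5871.868414) / -26474.065364 = -20.336613
y = (-112.210·-5871.868414 − -1247.472783·80.898) / -26474.065364 = -28.699801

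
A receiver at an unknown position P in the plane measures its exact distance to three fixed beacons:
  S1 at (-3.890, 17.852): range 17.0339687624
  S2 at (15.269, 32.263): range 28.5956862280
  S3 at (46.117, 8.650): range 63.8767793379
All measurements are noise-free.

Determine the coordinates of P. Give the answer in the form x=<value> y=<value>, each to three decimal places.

x=-13.326 y=32.034

eq1: (x + 3.890)² + (y − 17.852)² = 17.0339687624²
eq2: (x − 15.269)² + (y − 32.263)² = 28.5956862280²
eq3: (x − 46.117)² + (y − 8.650)² = 63.8767793379²
eq3−eq1, eq3−eq2 (x²,y² cancel):
  -100.014·x + 18.404·y = 1922.312662
  -61.696·x + 47.226·y = 2334.973009
det = -100.014·47.226 − 18.404·-61.696 = -3587.807980
x = (1922.312662·47.226 − 18.404·2334.973009) / -3587.807980 = -13.325767
y = (-100.014·2334.973009 − 1922.312662·-61.696) / -3587.807980 = 32.033762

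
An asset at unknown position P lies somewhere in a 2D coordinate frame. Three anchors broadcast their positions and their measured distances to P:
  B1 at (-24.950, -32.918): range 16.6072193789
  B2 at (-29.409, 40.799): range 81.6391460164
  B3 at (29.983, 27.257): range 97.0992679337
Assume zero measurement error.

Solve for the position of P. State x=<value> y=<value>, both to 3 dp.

x=-39.893 y=-40.164

eq1: (x + 24.950)² + (y + 32.918)² = 16.6072193789²
eq2: (x + 29.409)² + (y − 40.799)² = 81.6391460164²
eq3: (x − 29.983)² + (y − 27.257)² = 97.0992679337²
eq3−eq2, eq3−eq1 (x²,y² cancel):
  -118.784·x + 27.084·y = 3650.841015
  -109.866·x − 120.350·y = 9216.640984
det = -118.784·-120.350 − 27.084·-109.866 = 17271.265144
x = (3650.841015·-120.350 − 27.084·9216.640984) / 17271.265144 = -39.892979
y = (-118.784·9216.640984 − 3650.841015·-109.866) / 17271.265144 = -40.164179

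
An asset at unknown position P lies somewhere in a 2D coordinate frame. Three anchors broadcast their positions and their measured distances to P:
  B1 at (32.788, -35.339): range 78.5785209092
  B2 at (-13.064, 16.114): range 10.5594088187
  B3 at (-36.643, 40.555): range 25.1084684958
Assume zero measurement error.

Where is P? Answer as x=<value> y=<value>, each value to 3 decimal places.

eq1: (x − 32.788)² + (y + 35.339)² = 78.5785209092²
eq2: (x + 13.064)² + (y − 16.114)² = 10.5594088187²
eq3: (x + 36.643)² + (y − 40.555)² = 25.1084684958²
eq2−eq3, eq2−eq1 (x²,y² cancel):
  -47.158·x + 48.882·y = 2038.154306
  91.704·x − 102.906·y = -4169.514061
det = -47.158·-102.906 − 48.882·91.704 = 370.166220
x = (2038.154306·-102.906 − 48.882·-4169.514061) / 370.166220 = -16.003947
y = (-47.158·-4169.514061 − 2038.154306·91.704) / 370.166220 = 26.255885

x=-16.004 y=26.256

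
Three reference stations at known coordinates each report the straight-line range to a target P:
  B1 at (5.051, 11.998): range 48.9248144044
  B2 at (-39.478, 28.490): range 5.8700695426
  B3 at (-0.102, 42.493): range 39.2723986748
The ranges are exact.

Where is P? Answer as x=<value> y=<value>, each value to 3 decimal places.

x=-38.506 y=34.279

eq1: (x − 5.051)² + (y − 11.998)² = 48.9248144044²
eq2: (x + 39.478)² + (y − 28.490)² = 5.8700695426²
eq3: (x + 0.102)² + (y − 42.493)² = 39.2723986748²
eq1−eq3, eq1−eq2 (x²,y² cancel):
  -10.306·x + 60.990·y = 2487.517015
  -89.058·x + 32.984·y = 4559.907727
det = -10.306·32.984 − 60.990·-89.058 = 5091.714316
x = (2487.517015·32.984 − 60.990·4559.907727) / 5091.714316 = -38.505796
y = (-10.306·4559.907727 − 2487.517015·-89.058) / 5091.714316 = 34.279001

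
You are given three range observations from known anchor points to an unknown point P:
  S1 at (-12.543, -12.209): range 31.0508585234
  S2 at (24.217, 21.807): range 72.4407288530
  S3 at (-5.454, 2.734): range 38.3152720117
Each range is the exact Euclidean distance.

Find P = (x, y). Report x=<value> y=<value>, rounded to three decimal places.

x=-42.867 y=-5.531

eq1: (x + 12.543)² + (y + 12.209)² = 31.0508585234²
eq2: (x − 24.217)² + (y − 21.807)² = 72.4407288530²
eq3: (x + 5.454)² + (y − 2.734)² = 38.3152720117²
eq3−eq2, eq3−eq1 (x²,y² cancel):
  59.342·x + 38.146·y = -2754.811661
  -14.178·x − 29.886·y = 773.069912
det = 59.342·-29.886 − 38.146·-14.178 = -1232.661024
x = (-2754.811661·-29.886 − 38.146·773.069912) / -1232.661024 = -42.867240
y = (59.342·773.069912 − -2754.811661·-14.178) / -1232.661024 = -5.530957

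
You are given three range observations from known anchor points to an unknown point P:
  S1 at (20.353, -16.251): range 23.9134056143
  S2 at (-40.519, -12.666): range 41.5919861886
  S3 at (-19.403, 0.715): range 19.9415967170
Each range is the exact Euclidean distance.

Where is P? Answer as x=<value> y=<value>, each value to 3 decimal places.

eq1: (x − 20.353)² + (y + 16.251)² = 23.9134056143²
eq2: (x + 40.519)² + (y + 12.666)² = 41.5919861886²
eq3: (x + 19.403)² + (y − 0.715)² = 19.9415967170²
eq3−eq1, eq3−eq2 (x²,y² cancel):
  79.512·x − 33.932·y = 127.168288
  -42.232·x − 26.762·y = 93.003248
det = 79.512·-26.762 − -33.932·-42.232 = -3560.916368
x = (127.168288·-26.762 − -33.932·93.003248) / -3560.916368 = 0.069502
y = (79.512·93.003248 − 127.168288·-42.232) / -3560.916368 = -3.584876

x=0.070 y=-3.585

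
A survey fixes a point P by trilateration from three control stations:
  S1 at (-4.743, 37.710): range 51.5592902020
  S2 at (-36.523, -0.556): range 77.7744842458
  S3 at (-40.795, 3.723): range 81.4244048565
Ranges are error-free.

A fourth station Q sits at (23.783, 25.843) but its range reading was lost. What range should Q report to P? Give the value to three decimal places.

21.204

eq1: (x + 4.743)² + (y − 37.710)² = 51.5592902020²
eq2: (x + 36.523)² + (y + 0.556)² = 77.7744842458²
eq3: (x + 40.795)² + (y − 3.723)² = 81.4244048565²
eq2−eq1, eq2−eq3 (x²,y² cancel):
  63.560·x + 76.532·y = 3500.811478
  -8.544·x + 8.558·y = -237.209218
det = 63.560·8.558 − 76.532·-8.544 = 1197.835888
x = (3500.811478·8.558 − 76.532·-237.209218) / 1197.835888 = 40.167473
y = (63.560·-237.209218 − 3500.811478·-8.544) / 1197.835888 = 12.383930
|P − Q| = √((40.167473 − 23.783)² + (12.383930 − 25.843)²) = 21.203715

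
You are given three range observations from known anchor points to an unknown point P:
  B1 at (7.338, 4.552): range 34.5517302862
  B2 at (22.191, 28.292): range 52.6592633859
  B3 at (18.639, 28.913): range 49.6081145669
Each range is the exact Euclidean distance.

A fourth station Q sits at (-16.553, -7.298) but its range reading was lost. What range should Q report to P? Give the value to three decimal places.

19.495

eq1: (x − 7.338)² + (y − 4.552)² = 34.5517302862²
eq2: (x − 22.191)² + (y − 28.292)² = 52.6592633859²
eq3: (x − 18.639)² + (y − 28.913)² = 49.6081145669²
eq2−eq1, eq2−eq3 (x²,y² cancel):
  -29.706·x − 47.480·y = 360.865158
  -7.104·x + 1.242·y = 202.529134
det = -29.706·1.242 − -47.480·-7.104 = -374.192772
x = (360.865158·1.242 − -47.480·202.529134) / -374.192772 = -26.895971
y = (-29.706·202.529134 − 360.865158·-7.104) / -374.192772 = 9.227181
|P − Q| = √((-26.895971 − -16.553)² + (9.227181 − -7.298)²) = 19.495093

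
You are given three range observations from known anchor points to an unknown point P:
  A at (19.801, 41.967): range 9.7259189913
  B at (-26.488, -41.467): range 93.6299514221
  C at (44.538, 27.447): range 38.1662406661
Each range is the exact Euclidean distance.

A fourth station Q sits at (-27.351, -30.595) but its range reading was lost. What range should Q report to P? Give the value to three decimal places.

eq1: (x − 19.801)² + (y − 41.967)² = 9.7259189913²
eq2: (x + 26.488)² + (y + 41.467)² = 93.6299514221²
eq3: (x − 44.538)² + (y − 27.447)² = 38.1662406661²
eq3−eq1, eq3−eq2 (x²,y² cancel):
  -49.474·x + 29.040·y = 778.405863
  -142.052·x − 137.828·y = -7625.750897
det = -49.474·-137.828 − 29.040·-142.052 = 10944.092552
x = (778.405863·-137.828 − 29.040·-7625.750897) / 10944.092552 = 10.431718
y = (-49.474·-7625.750897 − 778.405863·-142.052) / 10944.092552 = 44.576607
|P − Q| = √((10.431718 − -27.351)² + (44.576607 − -30.595)²) = 84.132658

84.133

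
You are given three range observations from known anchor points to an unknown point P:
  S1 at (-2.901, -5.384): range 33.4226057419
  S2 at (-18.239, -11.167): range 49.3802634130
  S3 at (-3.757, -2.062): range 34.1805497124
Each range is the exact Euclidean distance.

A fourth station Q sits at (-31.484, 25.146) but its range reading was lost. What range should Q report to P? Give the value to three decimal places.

67.892

eq1: (x + 2.901)² + (y + 5.384)² = 33.4226057419²
eq2: (x + 18.239)² + (y + 11.167)² = 49.3802634130²
eq3: (x + 3.757)² + (y + 2.062)² = 34.1805497124²
eq3−eq1, eq3−eq2 (x²,y² cancel):
  1.712·x − 6.644·y = 70.275768
  -28.964·x − 18.210·y = -831.104319
det = 1.712·-18.210 − -6.644·-28.964 = -223.612336
x = (70.275768·-18.210 − -6.644·-831.104319) / -223.612336 = 30.416832
y = (1.712·-831.104319 − 70.275768·-28.964) / -223.612336 = -2.739638
|P − Q| = √((30.416832 − -31.484)² + (-2.739638 − 25.146)²) = 67.891986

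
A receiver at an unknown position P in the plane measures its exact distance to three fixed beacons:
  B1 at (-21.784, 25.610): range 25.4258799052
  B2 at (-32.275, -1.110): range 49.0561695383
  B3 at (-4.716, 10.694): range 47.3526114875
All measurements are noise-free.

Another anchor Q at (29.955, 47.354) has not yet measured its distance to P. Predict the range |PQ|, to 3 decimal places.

eq1: (x + 21.784)² + (y − 25.610)² = 25.4258799052²
eq2: (x + 32.275)² + (y + 1.110)² = 49.0561695383²
eq3: (x + 4.716)² + (y − 10.694)² = 47.3526114875²
eq1−eq2, eq1−eq3 (x²,y² cancel):
  -20.982·x − 53.440·y = -1847.539432
  34.136·x − 29.832·y = -2589.606910
det = -20.982·-29.832 − -53.440·34.136 = 2450.162864
x = (-1847.539432·-29.832 − -53.440·-2589.606910) / 2450.162864 = -33.986637
y = (-20.982·-2589.606910 − -1847.539432·34.136) / 2450.162864 = 47.916300
|P − Q| = √((-33.986637 − 29.955)² + (47.916300 − 47.354)²) = 63.944110

63.944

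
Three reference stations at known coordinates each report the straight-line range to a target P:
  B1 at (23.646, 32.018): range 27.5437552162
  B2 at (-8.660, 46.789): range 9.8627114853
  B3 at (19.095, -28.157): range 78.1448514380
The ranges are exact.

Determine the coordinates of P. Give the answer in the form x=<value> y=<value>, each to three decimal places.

eq1: (x − 23.646)² + (y − 32.018)² = 27.5437552162²
eq2: (x + 8.660)² + (y − 46.789)² = 9.8627114853²
eq3: (x − 19.095)² + (y + 28.157)² = 78.1448514380²
eq2−eq3, eq2−eq1 (x²,y² cancel):
  55.510·x − 149.892·y = -7116.115175
  64.612·x − 29.542·y = -1341.305855
det = 55.510·-29.542 − -149.892·64.612 = 8044.945484
x = (-7116.115175·-29.542 − -149.892·-1341.305855) / 8044.945484 = 1.140251
y = (55.510·-1341.305855 − -7116.115175·64.612) / 8044.945484 = 47.897223

x=1.140 y=47.897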